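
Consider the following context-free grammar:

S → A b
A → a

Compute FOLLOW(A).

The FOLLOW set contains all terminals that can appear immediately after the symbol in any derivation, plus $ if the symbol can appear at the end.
A occurs only in S → A b, where it is immediately followed by the terminal b. So FOLLOW(A) = {b}.

Final answer: {b}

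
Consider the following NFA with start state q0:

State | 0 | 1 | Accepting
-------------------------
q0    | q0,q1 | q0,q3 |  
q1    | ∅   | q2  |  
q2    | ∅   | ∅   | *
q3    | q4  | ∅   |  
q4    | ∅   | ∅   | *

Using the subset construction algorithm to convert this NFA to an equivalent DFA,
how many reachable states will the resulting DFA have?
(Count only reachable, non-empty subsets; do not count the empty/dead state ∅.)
Start subset: {q0}
{q0}: on 0 → {q0, q1}, on 1 → {q0, q3}
{q0, q1}: on 0 → {q0, q1}, on 1 → {q0, q2, q3}
{q0, q3}: on 0 → {q0, q1, q4}, on 1 → {q0, q3}
{q0, q2, q3}: on 0 → {q0, q1, q4}, on 1 → {q0, q3}
{q0, q1, q4}: on 0 → {q0, q1}, on 1 → {q0, q2, q3}
Reachable non-empty subsets: {q0}, {q0, q1}, {q0, q3}, {q0, q2, q3}, {q0, q1, q4} — 5 in total.

Final answer: 5 states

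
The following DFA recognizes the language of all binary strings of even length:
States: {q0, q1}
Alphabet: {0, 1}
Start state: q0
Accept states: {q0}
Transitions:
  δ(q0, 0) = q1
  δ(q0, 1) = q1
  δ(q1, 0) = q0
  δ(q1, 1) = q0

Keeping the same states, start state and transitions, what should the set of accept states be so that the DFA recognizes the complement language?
The DFA is complete (every state has a transition on every symbol), so the complement
is recognized by the same DFA with accepting and non-accepting states swapped.
Original accept states: {q0}
Complement accept states = All states - Original accept states
= {q0, q1} - {q0}
= {q1}
Complement language: strings of ODD length

Final answer: {q1}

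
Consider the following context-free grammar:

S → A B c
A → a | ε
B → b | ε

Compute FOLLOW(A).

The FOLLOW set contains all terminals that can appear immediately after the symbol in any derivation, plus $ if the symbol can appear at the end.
A occurs in S → A B c followed by B c. Add FIRST(B) minus ε = {b}; B is nullable (B → ε), so what follows B can also follow A: the terminal c. FOLLOW(A) = {b, c}.

Final answer: {b, c}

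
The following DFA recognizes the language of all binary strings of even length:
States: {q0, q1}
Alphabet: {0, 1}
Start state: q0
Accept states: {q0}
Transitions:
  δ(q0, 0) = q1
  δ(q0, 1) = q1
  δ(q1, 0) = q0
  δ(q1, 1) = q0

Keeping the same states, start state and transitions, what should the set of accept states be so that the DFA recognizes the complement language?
The DFA is complete (every state has a transition on every symbol), so the complement
is recognized by the same DFA with accepting and non-accepting states swapped.
Original accept states: {q0}
Complement accept states = All states - Original accept states
= {q0, q1} - {q0}
= {q1}
Complement language: strings of ODD length

Final answer: {q1}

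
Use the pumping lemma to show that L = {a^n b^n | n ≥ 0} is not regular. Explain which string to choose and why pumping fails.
Language: L = {a^n b^n | n ≥ 0} (equal numbers of a's followed by b's)
Step 1: Assume for contradiction that L is regular, with pumping length p.
Step 2: Choose s = a^p b^p. Then s ∈ L (it has p a's followed by p b's) and |s| ≥ p.
Step 3: Consider any decomposition s = xyz with |xy| ≤ p and |y| > 0. Since |xy| ≤ p and the first p symbols of s are all a's, y = a^k for some k with 1 ≤ k ≤ p.
Step 4: Pumping up (i = 2): xy²z = a^(p+k) b^p, which has more a's than b's, so xy²z ∉ L.
This contradicts the pumping lemma, so L is not regular.

Final answer: Choose s = a^p b^p. Since |xy| ≤ p, y = a^k with k ≥ 1. Then xy²z = a^(p+k) b^p ∉ L.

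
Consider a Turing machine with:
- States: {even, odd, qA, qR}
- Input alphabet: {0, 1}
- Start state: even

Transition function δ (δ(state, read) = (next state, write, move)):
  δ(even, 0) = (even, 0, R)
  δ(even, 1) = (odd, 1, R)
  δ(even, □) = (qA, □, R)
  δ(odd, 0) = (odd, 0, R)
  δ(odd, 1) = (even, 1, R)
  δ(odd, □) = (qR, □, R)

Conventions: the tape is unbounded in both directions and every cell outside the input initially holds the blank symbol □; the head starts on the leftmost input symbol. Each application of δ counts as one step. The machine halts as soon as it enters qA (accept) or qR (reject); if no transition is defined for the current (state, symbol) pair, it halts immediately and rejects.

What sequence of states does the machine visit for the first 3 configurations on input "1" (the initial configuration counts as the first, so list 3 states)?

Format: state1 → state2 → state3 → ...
Step 0: [even]1 (head at position 0)
Step 1: δ(even, 1) = (odd, 1, R)  ⊢  1[odd]□ (head at position 1)
Step 2: δ(odd, □) = (qR, □, R)  ⊢  1□[qR]□ (head at position 2)
Reading off the states of these 3 configurations: even → odd → qR

Final answer: even → odd → qR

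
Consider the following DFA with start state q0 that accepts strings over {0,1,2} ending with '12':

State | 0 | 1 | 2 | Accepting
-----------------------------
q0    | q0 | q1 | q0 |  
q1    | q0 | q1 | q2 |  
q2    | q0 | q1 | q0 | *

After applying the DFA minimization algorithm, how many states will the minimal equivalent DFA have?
All 3 states are reachable from q0, so none can be removed as unreachable.
Table-filling: first mark every (accepting, non-accepting) pair as distinguishable (accepting: {q2}; non-accepting: {q0, q1}).
Round 1: (q0, q1) on '2' go to q0 and q2, already distinguishable → mark.
Every pair of states is distinguishable, so the DFA is already minimal.
Equivalence classes: {q0}, {q1}, {q2} → 3 states.

Final answer: 3 states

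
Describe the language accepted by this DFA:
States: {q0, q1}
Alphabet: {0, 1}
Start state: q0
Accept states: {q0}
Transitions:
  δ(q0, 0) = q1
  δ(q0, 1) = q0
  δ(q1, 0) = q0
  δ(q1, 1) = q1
Analyzing the DFA structure:
Start state: q0
Accept states: {q0}
Interpreting what each state remembers (checking against the transitions):
  q0: an even number of 0s has been read so far
  q1: an odd number of 0s has been read so far
  δ(q0, 0): in q0 (an even number of 0s has been read so far), after reading 0 we have: an odd number of 0s has been read so far → q1
  δ(q0, 1): in q0 (an even number of 0s has been read so far), after reading 1 we have: an even number of 0s has been read so far → q0
  δ(q1, 0): in q1 (an odd number of 0s has been read so far), after reading 0 we have: an even number of 0s has been read so far → q0
  δ(q1, 1): in q1 (an odd number of 0s has been read so far), after reading 1 we have: an odd number of 0s has been read so far → q1
A string is accepted iff it ends in {q0}, i.e. an even number of 0s has been read so far.
Language: All binary strings with an even number of 0s

Final answer: All binary strings with an even number of 0s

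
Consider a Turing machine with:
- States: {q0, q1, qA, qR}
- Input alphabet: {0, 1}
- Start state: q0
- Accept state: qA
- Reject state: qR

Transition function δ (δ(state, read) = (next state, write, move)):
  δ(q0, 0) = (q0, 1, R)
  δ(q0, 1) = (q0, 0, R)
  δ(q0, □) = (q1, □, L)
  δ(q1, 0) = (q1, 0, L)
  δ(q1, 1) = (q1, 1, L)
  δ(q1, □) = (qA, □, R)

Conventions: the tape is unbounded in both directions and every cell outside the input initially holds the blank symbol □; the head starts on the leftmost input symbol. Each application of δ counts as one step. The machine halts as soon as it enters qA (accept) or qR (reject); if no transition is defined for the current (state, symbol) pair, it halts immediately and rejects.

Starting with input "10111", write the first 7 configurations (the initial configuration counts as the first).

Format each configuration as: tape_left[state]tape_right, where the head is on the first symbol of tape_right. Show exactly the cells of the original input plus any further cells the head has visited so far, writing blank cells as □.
Step 0: [q0]10111 (head at position 0)
Step 1: δ(q0, 1) = (q0, 0, R)  ⊢  0[q0]0111 (head at position 1)
Step 2: δ(q0, 0) = (q0, 1, R)  ⊢  01[q0]111 (head at position 2)
Step 3: δ(q0, 1) = (q0, 0, R)  ⊢  010[q0]11 (head at position 3)
Step 4: δ(q0, 1) = (q0, 0, R)  ⊢  0100[q0]1 (head at position 4)
Step 5: δ(q0, 1) = (q0, 0, R)  ⊢  01000[q0]□ (head at position 5)
Step 6: δ(q0, □) = (q1, □, L)  ⊢  0100[q1]0□ (head at position 4)

Final answer: [q0]10111 ⊢ 0[q0]0111 ⊢ 01[q0]111 ⊢ 010[q0]11 ⊢ 0100[q0]1 ⊢ 01000[q0]□ ⊢ 0100[q1]0□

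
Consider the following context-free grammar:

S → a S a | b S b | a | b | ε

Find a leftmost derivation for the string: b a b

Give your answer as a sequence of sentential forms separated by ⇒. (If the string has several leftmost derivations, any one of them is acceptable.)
Start with S.
Step 1: the leftmost non-terminal is S; apply S → b S b:  b S b
Step 2: the leftmost non-terminal is S; apply S → a:  b a b

Final answer: S ⇒ b S b ⇒ b a b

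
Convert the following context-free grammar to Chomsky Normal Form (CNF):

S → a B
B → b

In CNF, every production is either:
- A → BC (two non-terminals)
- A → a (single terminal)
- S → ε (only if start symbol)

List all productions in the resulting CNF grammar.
The grammar has no ε-productions or unit productions to eliminate.
S → a B has terminal a in a right-hand side of length ≥ 2: introduce T_a → a and use T_a in place of a.
B → b is already in CNF (single terminal) – keep it.
S → a B becomes S → T_a B.
Resulting CNF grammar (3 productions): T_a → a; B → b; S → T_a B

Final answer: T_a → a; B → b; S → T_a B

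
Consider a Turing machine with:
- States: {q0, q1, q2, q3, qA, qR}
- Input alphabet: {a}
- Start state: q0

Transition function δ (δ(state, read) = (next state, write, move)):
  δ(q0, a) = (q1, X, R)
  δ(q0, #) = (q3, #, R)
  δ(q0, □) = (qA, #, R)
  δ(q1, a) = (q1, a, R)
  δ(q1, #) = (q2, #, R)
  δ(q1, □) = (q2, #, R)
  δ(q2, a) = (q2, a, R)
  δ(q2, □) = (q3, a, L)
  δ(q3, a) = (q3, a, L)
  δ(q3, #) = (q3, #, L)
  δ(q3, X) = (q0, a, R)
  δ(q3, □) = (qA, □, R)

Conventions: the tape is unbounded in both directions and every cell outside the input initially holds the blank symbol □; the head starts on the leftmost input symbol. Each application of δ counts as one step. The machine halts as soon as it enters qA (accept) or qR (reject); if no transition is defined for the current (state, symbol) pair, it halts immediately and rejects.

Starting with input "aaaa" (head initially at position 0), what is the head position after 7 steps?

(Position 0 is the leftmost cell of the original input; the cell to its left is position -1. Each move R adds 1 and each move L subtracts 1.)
Step 0: [q0]aaaa (head at position 0)
Step 1: δ(q0, a) = (q1, X, R)  ⊢  X[q1]aaa (head at position 1)
Step 2: δ(q1, a) = (q1, a, R)  ⊢  Xa[q1]aa (head at position 2)
Step 3: δ(q1, a) = (q1, a, R)  ⊢  Xaa[q1]a (head at position 3)
Step 4: δ(q1, a) = (q1, a, R)  ⊢  Xaaa[q1]□ (head at position 4)
Step 5: δ(q1, □) = (q2, #, R)  ⊢  Xaaa#[q2]□ (head at position 5)
Step 6: δ(q2, □) = (q3, a, L)  ⊢  Xaaa[q3]#a (head at position 4)
Step 7: δ(q3, #) = (q3, #, L)  ⊢  Xaa[q3]a#a (head at position 3)
Head position after 7 steps: 3

Final answer: Position 3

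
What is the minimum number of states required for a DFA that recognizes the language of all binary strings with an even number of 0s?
Language: binary strings with an even number of 0s
Lower bound (Myhill–Nerode): the prefixes ε, 0 are pairwise distinguishable:
  ε vs 0: suffix ε distinguishes them (ε has zero 0s (accepted), 0 has one 0 (rejected))
So any DFA needs at least 2 states.
Upper bound: a DFA with 2 states exists (one state per class above).
Minimum states: 2

Final answer: 2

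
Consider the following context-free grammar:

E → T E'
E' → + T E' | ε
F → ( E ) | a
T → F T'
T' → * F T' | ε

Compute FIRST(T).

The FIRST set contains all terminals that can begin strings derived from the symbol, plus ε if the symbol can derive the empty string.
FIRST(F): F → ( E ) contributes '(' and F → a contributes 'a', so FIRST(F) = {(, a}. F is not nullable.
FIRST(T): T → F T' begins with F, and F is not nullable, so FIRST(T) = FIRST(F) = {(, a}.

Final answer: {(, a}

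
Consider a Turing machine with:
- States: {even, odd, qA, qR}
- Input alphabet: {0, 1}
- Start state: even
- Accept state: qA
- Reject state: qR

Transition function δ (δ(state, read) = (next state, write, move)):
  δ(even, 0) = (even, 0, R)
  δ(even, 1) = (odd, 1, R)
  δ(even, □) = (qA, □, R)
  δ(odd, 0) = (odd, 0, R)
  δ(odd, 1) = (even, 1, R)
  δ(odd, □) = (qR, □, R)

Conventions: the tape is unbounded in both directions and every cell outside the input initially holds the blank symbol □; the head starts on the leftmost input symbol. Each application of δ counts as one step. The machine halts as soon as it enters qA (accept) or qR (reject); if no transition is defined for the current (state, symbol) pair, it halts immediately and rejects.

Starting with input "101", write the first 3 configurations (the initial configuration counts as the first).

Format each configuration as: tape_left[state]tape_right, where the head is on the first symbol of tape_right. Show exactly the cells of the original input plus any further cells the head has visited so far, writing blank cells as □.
Step 0: [even]101 (head at position 0)
Step 1: δ(even, 1) = (odd, 1, R)  ⊢  1[odd]01 (head at position 1)
Step 2: δ(odd, 0) = (odd, 0, R)  ⊢  10[odd]1 (head at position 2)

Final answer: [even]101 ⊢ 1[odd]01 ⊢ 10[odd]1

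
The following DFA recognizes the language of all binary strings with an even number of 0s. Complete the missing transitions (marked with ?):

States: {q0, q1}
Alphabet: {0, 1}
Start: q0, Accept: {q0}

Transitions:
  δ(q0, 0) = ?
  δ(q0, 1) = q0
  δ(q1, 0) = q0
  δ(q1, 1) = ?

What each state remembers (consistent with the given transitions and accept states):
  q0: an even number of 0s has been read so far
  q1: an odd number of 0s has been read so far
Filling in the missing entries:
  δ(q0, 0): in q0 (an even number of 0s has been read so far), after reading 0 we have: an odd number of 0s has been read so far → q1
  δ(q1, 1): in q1 (an odd number of 0s has been read so far), after reading 1 we have: an odd number of 0s has been read so far → q1

Final answer: δ(q0, 0) = q1; δ(q1, 1) = q1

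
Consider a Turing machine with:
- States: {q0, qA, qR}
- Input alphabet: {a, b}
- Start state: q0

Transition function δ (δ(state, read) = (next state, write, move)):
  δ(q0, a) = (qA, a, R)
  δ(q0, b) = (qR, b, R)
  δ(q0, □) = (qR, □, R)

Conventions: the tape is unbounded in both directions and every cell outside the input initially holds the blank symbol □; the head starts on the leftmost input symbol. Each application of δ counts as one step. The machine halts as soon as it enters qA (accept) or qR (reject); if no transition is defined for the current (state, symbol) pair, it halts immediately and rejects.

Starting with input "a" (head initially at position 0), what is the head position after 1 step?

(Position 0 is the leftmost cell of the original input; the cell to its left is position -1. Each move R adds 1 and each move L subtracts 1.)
Step 0: [q0]a (head at position 0)
Step 1: δ(q0, a) = (qA, a, R)  ⊢  a[qA]□ (head at position 1)
Head position after 1 step: 1

Final answer: Position 1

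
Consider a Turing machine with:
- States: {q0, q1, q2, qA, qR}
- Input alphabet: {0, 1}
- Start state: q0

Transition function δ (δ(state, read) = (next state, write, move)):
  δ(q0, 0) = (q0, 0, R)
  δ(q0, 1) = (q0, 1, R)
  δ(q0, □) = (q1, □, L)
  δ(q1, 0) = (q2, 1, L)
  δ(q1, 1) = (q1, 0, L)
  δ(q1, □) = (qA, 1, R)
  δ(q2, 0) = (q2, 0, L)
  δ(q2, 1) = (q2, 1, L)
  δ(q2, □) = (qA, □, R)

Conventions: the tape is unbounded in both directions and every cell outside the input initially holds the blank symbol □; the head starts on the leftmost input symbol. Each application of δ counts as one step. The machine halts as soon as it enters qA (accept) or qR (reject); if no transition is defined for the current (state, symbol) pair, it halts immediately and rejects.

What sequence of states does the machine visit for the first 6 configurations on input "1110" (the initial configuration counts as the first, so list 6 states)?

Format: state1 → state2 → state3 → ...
Step 0: [q0]1110 (head at position 0)
Step 1: δ(q0, 1) = (q0, 1, R)  ⊢  1[q0]110 (head at position 1)
Step 2: δ(q0, 1) = (q0, 1, R)  ⊢  11[q0]10 (head at position 2)
Step 3: δ(q0, 1) = (q0, 1, R)  ⊢  111[q0]0 (head at position 3)
Step 4: δ(q0, 0) = (q0, 0, R)  ⊢  1110[q0]□ (head at position 4)
Step 5: δ(q0, □) = (q1, □, L)  ⊢  111[q1]0□ (head at position 3)
Reading off the states of these 6 configurations: q0 → q0 → q0 → q0 → q0 → q1

Final answer: q0 → q0 → q0 → q0 → q0 → q1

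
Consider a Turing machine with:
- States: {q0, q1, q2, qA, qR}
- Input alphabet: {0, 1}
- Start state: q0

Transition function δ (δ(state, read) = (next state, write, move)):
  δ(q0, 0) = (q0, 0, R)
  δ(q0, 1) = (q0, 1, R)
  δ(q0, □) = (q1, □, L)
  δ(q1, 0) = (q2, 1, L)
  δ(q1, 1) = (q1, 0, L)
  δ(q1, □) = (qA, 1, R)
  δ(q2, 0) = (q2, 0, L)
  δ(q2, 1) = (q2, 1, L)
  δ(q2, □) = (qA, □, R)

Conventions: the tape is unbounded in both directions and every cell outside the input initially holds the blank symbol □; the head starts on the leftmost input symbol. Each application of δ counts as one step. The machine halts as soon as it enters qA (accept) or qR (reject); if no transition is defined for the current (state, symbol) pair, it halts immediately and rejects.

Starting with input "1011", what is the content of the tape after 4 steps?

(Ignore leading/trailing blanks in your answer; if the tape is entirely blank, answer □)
Step 0: [q0]1011 (head at position 0)
Step 1: δ(q0, 1) = (q0, 1, R)  ⊢  1[q0]011 (head at position 1)
Step 2: δ(q0, 0) = (q0, 0, R)  ⊢  10[q0]11 (head at position 2)
Step 3: δ(q0, 1) = (q0, 1, R)  ⊢  101[q0]1 (head at position 3)
Step 4: δ(q0, 1) = (q0, 1, R)  ⊢  1011[q0]□ (head at position 4)
Tape after 4 steps (ignoring surrounding blanks): 1011

Final answer: Tape: 1011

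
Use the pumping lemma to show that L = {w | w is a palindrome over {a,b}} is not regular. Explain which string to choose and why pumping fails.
Language: L = {w | w is a palindrome over {a,b}} (strings that read the same forwards and backwards)
Step 1: Assume for contradiction that L is regular, with pumping length p.
Step 2: Choose s = a^p b a^p. Then s ∈ L (it reads the same forwards and backwards) and |s| ≥ p.
Step 3: Consider any decomposition s = xyz with |xy| ≤ p and |y| > 0. Since |xy| ≤ p and the first p symbols of s are all a's, y = a^k for some k with 1 ≤ k ≤ p.
Step 4: Pumping up (i = 2): xy²z = a^(p+k) b a^p. Its reverse is a^p b a^(p+k) ≠ a^(p+k) b a^p (the single b is no longer in the middle), so xy²z is not a palindrome and xy²z ∉ L.
This contradicts the pumping lemma, so L is not regular.

Final answer: Choose s = a^p b a^p. Since |xy| ≤ p, y = a^k with k ≥ 1. Then xy²z = a^(p+k) b a^p is not a palindrome, so ∉ L.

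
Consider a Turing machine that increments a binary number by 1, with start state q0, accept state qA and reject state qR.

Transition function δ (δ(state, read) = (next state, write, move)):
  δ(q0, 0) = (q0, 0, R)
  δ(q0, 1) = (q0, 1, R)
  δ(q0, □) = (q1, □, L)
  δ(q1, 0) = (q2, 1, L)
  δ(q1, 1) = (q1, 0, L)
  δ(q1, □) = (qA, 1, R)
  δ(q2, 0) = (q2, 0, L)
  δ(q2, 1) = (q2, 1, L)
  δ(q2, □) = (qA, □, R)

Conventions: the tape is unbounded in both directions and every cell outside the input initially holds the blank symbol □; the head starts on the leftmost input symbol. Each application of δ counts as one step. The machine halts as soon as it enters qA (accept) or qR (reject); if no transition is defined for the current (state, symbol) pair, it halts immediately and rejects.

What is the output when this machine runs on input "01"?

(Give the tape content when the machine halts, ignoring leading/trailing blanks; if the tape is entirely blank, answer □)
Step 0: [q0]01 (head at position 0)
Step 1: δ(q0, 0) = (q0, 0, R)  ⊢  0[q0]1 (head at position 1)
Step 2: δ(q0, 1) = (q0, 1, R)  ⊢  01[q0]□ (head at position 2)
Step 3: δ(q0, □) = (q1, □, L)  ⊢  0[q1]1□ (head at position 1)
Step 4: δ(q1, 1) = (q1, 0, L)  ⊢  [q1]00□ (head at position 0)
Step 5: δ(q1, 0) = (q2, 1, L)  ⊢  [q2]□10□ (head at position -1)
Step 6: δ(q2, □) = (qA, □, R)  ⊢  □[qA]10□ (head at position 0)
The machine is in qA, so it halts and accepts.
Tape content when halted (ignoring surrounding blanks): 10

Final answer: Output: 10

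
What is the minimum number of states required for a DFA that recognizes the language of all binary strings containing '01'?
Language: binary strings containing '01'
Lower bound (Myhill–Nerode): the prefixes ε, 0, 01 are pairwise distinguishable:
  ε vs 01: suffix ε distinguishes them (ε is rejected, 01 is accepted)
  0 vs 01: suffix ε distinguishes them (0 is rejected, 01 is accepted)
  ε vs 0: suffix 1 distinguishes them (ε·1 = 1 is rejected, 0·1 = 01 is accepted)
So any DFA needs at least 3 states.
Upper bound: a DFA with 3 states exists (one state per class above: 'no progress', 'last symbol 0', and 'seen 01' (accepting sink)).
Minimum states: 3

Final answer: 3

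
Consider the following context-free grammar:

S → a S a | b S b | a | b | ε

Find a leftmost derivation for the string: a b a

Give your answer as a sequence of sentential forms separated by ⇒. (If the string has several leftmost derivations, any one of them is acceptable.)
Start with S.
Step 1: the leftmost non-terminal is S; apply S → a S a:  a S a
Step 2: the leftmost non-terminal is S; apply S → b:  a b a

Final answer: S ⇒ a S a ⇒ a b a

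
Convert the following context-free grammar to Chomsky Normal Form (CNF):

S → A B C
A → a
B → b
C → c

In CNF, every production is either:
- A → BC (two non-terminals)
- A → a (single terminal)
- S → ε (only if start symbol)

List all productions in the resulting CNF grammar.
The grammar has no ε-productions or unit productions to eliminate.
A → a is already in CNF (single terminal) – keep it.
B → b is already in CNF (single terminal) – keep it.
C → c is already in CNF (single terminal) – keep it.
S → A B C has 3 symbols on the right: break it into binary productions S → A X0, X0 → B C.
Resulting CNF grammar (5 productions): A → a; B → b; C → c; S → A X0; X0 → B C

Final answer: A → a; B → b; C → c; S → A X0; X0 → B C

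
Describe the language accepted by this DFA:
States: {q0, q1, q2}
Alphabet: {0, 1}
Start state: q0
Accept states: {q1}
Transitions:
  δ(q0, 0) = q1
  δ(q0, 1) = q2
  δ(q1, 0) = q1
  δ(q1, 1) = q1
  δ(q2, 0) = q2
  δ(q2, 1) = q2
Analyzing the DFA structure:
Start state: q0
Accept states: {q1}
Interpreting what each state remembers (checking against the transitions):
  q0: nothing has been read yet
  q1: the first symbol was 0
  q2: the first symbol was 1 (trap state)
  δ(q0, 0): in q0 (nothing has been read yet), after reading 0 we have: the first symbol was 0 → q1
  δ(q0, 1): in q0 (nothing has been read yet), after reading 1 we have: the first symbol was 1 (trap state) → q2
  δ(q1, 0): in q1 (the first symbol was 0), after reading 0 we have: the first symbol was 0 → q1
  δ(q1, 1): in q1 (the first symbol was 0), after reading 1 we have: the first symbol was 0 → q1
  δ(q2, 0): in q2 (the first symbol was 1 (trap state)), after reading 0 we have: the first symbol was 1 (trap state) → q2
  δ(q2, 1): in q2 (the first symbol was 1 (trap state)), after reading 1 we have: the first symbol was 1 (trap state) → q2
A string is accepted iff it ends in {q1}, i.e. the first symbol was 0.
Language: All binary strings starting with 0

Final answer: All binary strings starting with 0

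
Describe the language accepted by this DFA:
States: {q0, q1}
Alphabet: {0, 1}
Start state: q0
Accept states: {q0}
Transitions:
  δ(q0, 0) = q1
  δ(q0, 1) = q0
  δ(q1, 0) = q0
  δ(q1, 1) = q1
Analyzing the DFA structure:
Start state: q0
Accept states: {q0}
Interpreting what each state remembers (checking against the transitions):
  q0: an even number of 0s has been read so far
  q1: an odd number of 0s has been read so far
  δ(q0, 0): in q0 (an even number of 0s has been read so far), after reading 0 we have: an odd number of 0s has been read so far → q1
  δ(q0, 1): in q0 (an even number of 0s has been read so far), after reading 1 we have: an even number of 0s has been read so far → q0
  δ(q1, 0): in q1 (an odd number of 0s has been read so far), after reading 0 we have: an even number of 0s has been read so far → q0
  δ(q1, 1): in q1 (an odd number of 0s has been read so far), after reading 1 we have: an odd number of 0s has been read so far → q1
A string is accepted iff it ends in {q0}, i.e. an even number of 0s has been read so far.
Language: All binary strings with an even number of 0s

Final answer: All binary strings with an even number of 0s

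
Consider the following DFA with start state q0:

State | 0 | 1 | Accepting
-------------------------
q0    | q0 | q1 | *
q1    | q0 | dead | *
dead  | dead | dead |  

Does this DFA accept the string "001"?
Start in q0.
Read '0': q0 → q0
Read '0': q0 → q0
Read '1': q0 → q1
Final state q1 is accepting, so the string is accepted.

Final answer: Yes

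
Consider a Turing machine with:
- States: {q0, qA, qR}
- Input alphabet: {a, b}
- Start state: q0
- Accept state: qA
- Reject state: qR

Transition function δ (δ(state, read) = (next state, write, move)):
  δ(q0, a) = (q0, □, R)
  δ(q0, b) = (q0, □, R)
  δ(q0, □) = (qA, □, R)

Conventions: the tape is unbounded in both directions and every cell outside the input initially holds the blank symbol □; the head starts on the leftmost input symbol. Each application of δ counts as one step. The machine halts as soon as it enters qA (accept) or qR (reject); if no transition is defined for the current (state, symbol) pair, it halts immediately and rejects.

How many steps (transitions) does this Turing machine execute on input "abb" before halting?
Step 0: [q0]abb (head at position 0)
Step 1: δ(q0, a) = (q0, □, R)  ⊢  □[q0]bb (head at position 1)
Step 2: δ(q0, b) = (q0, □, R)  ⊢  □□[q0]b (head at position 2)
Step 3: δ(q0, b) = (q0, □, R)  ⊢  □□□[q0]□ (head at position 3)
Step 4: δ(q0, □) = (qA, □, R)  ⊢  □□□□[qA]□ (head at position 4)
The machine is in qA, so it halts and accepts.
Number of transitions executed: 4.

Final answer: 4 steps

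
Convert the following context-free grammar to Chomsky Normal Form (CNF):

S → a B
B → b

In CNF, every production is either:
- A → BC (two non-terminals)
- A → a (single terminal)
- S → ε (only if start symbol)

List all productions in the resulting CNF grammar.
The grammar has no ε-productions or unit productions to eliminate.
S → a B has terminal a in a right-hand side of length ≥ 2: introduce T_a → a and use T_a in place of a.
B → b is already in CNF (single terminal) – keep it.
S → a B becomes S → T_a B.
Resulting CNF grammar (3 productions): T_a → a; B → b; S → T_a B

Final answer: T_a → a; B → b; S → T_a B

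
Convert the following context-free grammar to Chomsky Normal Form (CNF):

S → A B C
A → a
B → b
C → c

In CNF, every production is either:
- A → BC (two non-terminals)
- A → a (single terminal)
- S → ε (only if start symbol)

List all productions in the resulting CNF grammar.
The grammar has no ε-productions or unit productions to eliminate.
A → a is already in CNF (single terminal) – keep it.
B → b is already in CNF (single terminal) – keep it.
C → c is already in CNF (single terminal) – keep it.
S → A B C has 3 symbols on the right: break it into binary productions S → A X0, X0 → B C.
Resulting CNF grammar (5 productions): A → a; B → b; C → c; S → A X0; X0 → B C

Final answer: A → a; B → b; C → c; S → A X0; X0 → B C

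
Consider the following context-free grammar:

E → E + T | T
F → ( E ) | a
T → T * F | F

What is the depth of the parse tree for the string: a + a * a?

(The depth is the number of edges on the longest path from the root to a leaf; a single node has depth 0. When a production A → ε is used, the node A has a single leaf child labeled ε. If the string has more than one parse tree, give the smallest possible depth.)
The grammar is unambiguous; the parse tree of a + a * a is:
E → E + T at the root (depth 0).
  Left E (depth 1) → T (2) → F (3) → a (4).
  Right T (depth 1) → T * F; that T (2) → F (3) → a (4); F (2) → a (3).
The longest root-to-leaf paths have 4 edges.
Depth = 4.

Final answer: 4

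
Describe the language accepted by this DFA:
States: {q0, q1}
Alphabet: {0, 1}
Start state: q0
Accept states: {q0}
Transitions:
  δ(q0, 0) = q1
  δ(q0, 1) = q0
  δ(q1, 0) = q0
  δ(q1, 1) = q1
Analyzing the DFA structure:
Start state: q0
Accept states: {q0}
Interpreting what each state remembers (checking against the transitions):
  q0: an even number of 0s has been read so far
  q1: an odd number of 0s has been read so far
  δ(q0, 0): in q0 (an even number of 0s has been read so far), after reading 0 we have: an odd number of 0s has been read so far → q1
  δ(q0, 1): in q0 (an even number of 0s has been read so far), after reading 1 we have: an even number of 0s has been read so far → q0
  δ(q1, 0): in q1 (an odd number of 0s has been read so far), after reading 0 we have: an even number of 0s has been read so far → q0
  δ(q1, 1): in q1 (an odd number of 0s has been read so far), after reading 1 we have: an odd number of 0s has been read so far → q1
A string is accepted iff it ends in {q0}, i.e. an even number of 0s has been read so far.
Language: All binary strings with an even number of 0s

Final answer: All binary strings with an even number of 0s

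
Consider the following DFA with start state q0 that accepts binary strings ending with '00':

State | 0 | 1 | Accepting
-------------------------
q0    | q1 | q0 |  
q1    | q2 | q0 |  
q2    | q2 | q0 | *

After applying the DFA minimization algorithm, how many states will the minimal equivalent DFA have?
All 3 states are reachable from q0, so none can be removed as unreachable.
Table-filling: first mark every (accepting, non-accepting) pair as distinguishable (accepting: {q2}; non-accepting: {q0, q1}).
Round 1: (q0, q1) on '0' go to q1 and q2, already distinguishable → mark.
Every pair of states is distinguishable, so the DFA is already minimal.
Equivalence classes: {q0}, {q1}, {q2} → 3 states.

Final answer: 3 states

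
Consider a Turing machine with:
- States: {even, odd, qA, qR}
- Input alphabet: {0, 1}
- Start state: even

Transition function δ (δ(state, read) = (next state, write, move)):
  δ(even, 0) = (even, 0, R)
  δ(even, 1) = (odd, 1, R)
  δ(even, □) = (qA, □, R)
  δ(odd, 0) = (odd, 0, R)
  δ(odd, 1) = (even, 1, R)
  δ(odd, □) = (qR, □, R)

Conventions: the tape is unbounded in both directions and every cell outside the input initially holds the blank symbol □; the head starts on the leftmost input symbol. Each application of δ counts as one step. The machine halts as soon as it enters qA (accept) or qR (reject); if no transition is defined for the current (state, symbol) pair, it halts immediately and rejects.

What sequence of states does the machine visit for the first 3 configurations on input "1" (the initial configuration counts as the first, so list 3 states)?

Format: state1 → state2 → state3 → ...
Step 0: [even]1 (head at position 0)
Step 1: δ(even, 1) = (odd, 1, R)  ⊢  1[odd]□ (head at position 1)
Step 2: δ(odd, □) = (qR, □, R)  ⊢  1□[qR]□ (head at position 2)
Reading off the states of these 3 configurations: even → odd → qR

Final answer: even → odd → qR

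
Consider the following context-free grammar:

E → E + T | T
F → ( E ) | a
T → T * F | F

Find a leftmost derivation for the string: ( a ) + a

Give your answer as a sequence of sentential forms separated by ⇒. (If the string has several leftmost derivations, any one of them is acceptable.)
Start with E.
Step 1: the leftmost non-terminal is E; apply E → E + T:  E + T
Step 2: the leftmost non-terminal is E; apply E → T:  T + T
Step 3: the leftmost non-terminal is T; apply T → F:  F + T
Step 4: the leftmost non-terminal is F; apply F → ( E ):  ( E ) + T
Step 5: the leftmost non-terminal is E; apply E → T:  ( T ) + T
Step 6: the leftmost non-terminal is T; apply T → F:  ( F ) + T
Step 7: the leftmost non-terminal is F; apply F → a:  ( a ) + T
Step 8: the leftmost non-terminal is T; apply T → F:  ( a ) + F
Step 9: the leftmost non-terminal is F; apply F → a:  ( a ) + a

Final answer: E ⇒ E + T ⇒ T + T ⇒ F + T ⇒ ( E ) + T ⇒ ( T ) + T ⇒ ( F ) + T ⇒ ( a ) + T ⇒ ( a ) + F ⇒ ( a ) + a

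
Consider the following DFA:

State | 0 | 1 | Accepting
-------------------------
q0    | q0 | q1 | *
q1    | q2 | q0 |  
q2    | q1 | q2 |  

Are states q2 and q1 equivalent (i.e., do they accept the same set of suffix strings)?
Try the suffix "1".
From q2: q2 → q2 — not accepting.
From q1: q1 → q0 — accepting.
The two states disagree on this suffix, so they are not equivalent.

Final answer: No. Distinguishing string: "1" - accepted from q1 but not from q2.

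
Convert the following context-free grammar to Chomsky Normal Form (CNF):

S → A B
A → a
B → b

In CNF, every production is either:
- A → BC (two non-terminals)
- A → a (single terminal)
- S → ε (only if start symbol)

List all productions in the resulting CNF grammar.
The grammar has no ε-productions or unit productions to eliminate.
S → A B is already in CNF (two non-terminals) – keep it.
A → a is already in CNF (single terminal) – keep it.
B → b is already in CNF (single terminal) – keep it.
Resulting CNF grammar (3 productions): A → a; B → b; S → A B

Final answer: A → a; B → b; S → A B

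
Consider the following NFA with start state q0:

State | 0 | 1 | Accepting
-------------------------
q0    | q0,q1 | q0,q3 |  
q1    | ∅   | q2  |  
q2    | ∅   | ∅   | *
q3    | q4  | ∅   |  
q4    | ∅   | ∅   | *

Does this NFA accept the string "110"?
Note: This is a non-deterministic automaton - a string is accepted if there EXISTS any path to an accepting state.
Track the set of states the NFA could be in: start {q0}
Read '1': {q0} → {q0, q3}
Read '1': {q0, q3} → {q0, q3}
Read '0': {q0, q3} → {q0, q1, q4}
Final set {q0, q1, q4} contains accepting state(s) {q4} → accepted.

Final answer: Yes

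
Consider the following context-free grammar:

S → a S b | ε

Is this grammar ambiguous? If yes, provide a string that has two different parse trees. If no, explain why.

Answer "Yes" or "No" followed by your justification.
At every step exactly one production applies: if the remaining string to generate is non-empty it starts with a and ends with b, forcing S → a S b; if it is empty, S → ε is forced. Hence each string a^n b^n has exactly one derivation (S → a S b applied n times, then S → ε) and one parse tree.

Final answer: No - the grammar is unambiguous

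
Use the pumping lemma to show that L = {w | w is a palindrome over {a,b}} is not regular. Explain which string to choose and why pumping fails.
Language: L = {w | w is a palindrome over {a,b}} (strings that read the same forwards and backwards)
Step 1: Assume for contradiction that L is regular, with pumping length p.
Step 2: Choose s = a^p b a^p. Then s ∈ L (it reads the same forwards and backwards) and |s| ≥ p.
Step 3: Consider any decomposition s = xyz with |xy| ≤ p and |y| > 0. Since |xy| ≤ p and the first p symbols of s are all a's, y = a^k for some k with 1 ≤ k ≤ p.
Step 4: Pumping up (i = 2): xy²z = a^(p+k) b a^p. Its reverse is a^p b a^(p+k) ≠ a^(p+k) b a^p (the single b is no longer in the middle), so xy²z is not a palindrome and xy²z ∉ L.
This contradicts the pumping lemma, so L is not regular.

Final answer: Choose s = a^p b a^p. Since |xy| ≤ p, y = a^k with k ≥ 1. Then xy²z = a^(p+k) b a^p is not a palindrome, so ∉ L.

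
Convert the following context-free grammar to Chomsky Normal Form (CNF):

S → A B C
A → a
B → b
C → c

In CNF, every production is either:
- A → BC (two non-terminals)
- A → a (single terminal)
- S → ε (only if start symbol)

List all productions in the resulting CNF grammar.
The grammar has no ε-productions or unit productions to eliminate.
A → a is already in CNF (single terminal) – keep it.
B → b is already in CNF (single terminal) – keep it.
C → c is already in CNF (single terminal) – keep it.
S → A B C has 3 symbols on the right: break it into binary productions S → A X0, X0 → B C.
Resulting CNF grammar (5 productions): A → a; B → b; C → c; S → A X0; X0 → B C

Final answer: A → a; B → b; C → c; S → A X0; X0 → B C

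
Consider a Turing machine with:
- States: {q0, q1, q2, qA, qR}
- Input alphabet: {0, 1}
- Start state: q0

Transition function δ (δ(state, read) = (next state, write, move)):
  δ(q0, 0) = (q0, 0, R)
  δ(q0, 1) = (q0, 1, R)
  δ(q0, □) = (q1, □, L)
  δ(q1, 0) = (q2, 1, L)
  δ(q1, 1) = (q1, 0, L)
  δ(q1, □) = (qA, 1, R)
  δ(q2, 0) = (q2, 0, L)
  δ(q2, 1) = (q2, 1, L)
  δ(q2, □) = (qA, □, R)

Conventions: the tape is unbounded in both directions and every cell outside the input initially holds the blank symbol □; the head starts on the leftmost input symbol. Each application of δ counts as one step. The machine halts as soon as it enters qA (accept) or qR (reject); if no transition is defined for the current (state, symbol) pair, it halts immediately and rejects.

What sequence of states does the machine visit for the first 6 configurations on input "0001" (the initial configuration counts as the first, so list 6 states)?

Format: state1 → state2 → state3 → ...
Step 0: [q0]0001 (head at position 0)
Step 1: δ(q0, 0) = (q0, 0, R)  ⊢  0[q0]001 (head at position 1)
Step 2: δ(q0, 0) = (q0, 0, R)  ⊢  00[q0]01 (head at position 2)
Step 3: δ(q0, 0) = (q0, 0, R)  ⊢  000[q0]1 (head at position 3)
Step 4: δ(q0, 1) = (q0, 1, R)  ⊢  0001[q0]□ (head at position 4)
Step 5: δ(q0, □) = (q1, □, L)  ⊢  000[q1]1□ (head at position 3)
Reading off the states of these 6 configurations: q0 → q0 → q0 → q0 → q0 → q1

Final answer: q0 → q0 → q0 → q0 → q0 → q1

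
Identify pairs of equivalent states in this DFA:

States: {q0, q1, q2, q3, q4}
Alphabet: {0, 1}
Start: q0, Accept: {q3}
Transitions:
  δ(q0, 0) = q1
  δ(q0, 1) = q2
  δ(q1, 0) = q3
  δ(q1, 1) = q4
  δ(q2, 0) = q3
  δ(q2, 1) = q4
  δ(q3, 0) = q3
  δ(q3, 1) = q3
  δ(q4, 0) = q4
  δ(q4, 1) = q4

Using the table-filling algorithm:
Round 0 – mark pairs where exactly one state is accepting: (q0,q3), (q1,q3), (q2,q3), (q3,q4)
Round 1 – newly marked: (q0,q1) [on 0: q1 vs q3, already marked]; (q0,q2) [on 0: q1 vs q3, already marked]; (q1,q4) [on 0: q3 vs q4, already marked]; (q2,q4) [on 0: q3 vs q4, already marked]
Round 2 – newly marked: (q0,q4) [on 0: q1 vs q4, already marked]
No further pairs can be marked.
(q1, q2) unmarked: δ(q1,0)=q3, δ(q2,0)=q3; δ(q1,1)=q4, δ(q2,1)=q4 → equivalent
Equivalent pairs: (q1, q2)

Final answer: Equivalent pairs: (q1, q2)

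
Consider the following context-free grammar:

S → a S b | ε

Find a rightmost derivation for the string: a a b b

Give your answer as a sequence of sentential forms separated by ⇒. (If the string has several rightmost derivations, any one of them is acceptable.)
Start with S.
Step 1: the rightmost non-terminal is S; apply S → a S b:  a S b
Step 2: the rightmost non-terminal is S; apply S → a S b:  a a S b b
Step 3: the rightmost non-terminal is S; apply S → ε:  a a b b

Final answer: S ⇒ a S b ⇒ a a S b b ⇒ a a b b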